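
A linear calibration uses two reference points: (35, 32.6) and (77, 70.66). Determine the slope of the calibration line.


slope = (y2 - y1) / (x2 - x1)
= (70.66 - 32.6) / (77 - 35)
= 38.0600 / 42
= 0.9062

0.9062


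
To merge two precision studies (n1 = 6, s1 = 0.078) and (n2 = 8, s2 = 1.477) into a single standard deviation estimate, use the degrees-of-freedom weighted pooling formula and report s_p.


s_p = sqrt(((n1-1)*s1^2 + (n2-1)*s2^2) / (n1+n2-2))
numerator = (6-1)*0.078^2 + (8-1)*1.477^2 = 0.03042 + 15.270703 = 15.301123
denominator = 6 + 8 - 2 = 12
s_p^2 = 15.301123 / 12 = 1.2750936
s_p = sqrt(1.2750936) = 1.1292

1.1292


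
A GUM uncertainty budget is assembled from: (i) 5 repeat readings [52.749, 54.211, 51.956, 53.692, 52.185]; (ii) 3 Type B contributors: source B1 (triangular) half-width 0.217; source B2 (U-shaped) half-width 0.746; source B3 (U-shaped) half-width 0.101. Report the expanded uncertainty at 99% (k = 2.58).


mean = (52.749 + 54.211 + 51.956 + 53.692 + 52.185) / 5 = 52.9586
s = sqrt(sum((x - mean)^2)/(n-1)) = 0.96875915
u_A = s / sqrt(n) = 0.96875915 / sqrt(5) = 0.43324226
u_B1 = 0.217 / sqrt(6) = 0.088589879
u_B2 = 0.746 / sqrt(2) = 0.52750166
u_B3 = 0.101 / sqrt(2) = 0.071417785
uc = sqrt(0.43324226^2 + 0.088589879^2 + 0.52750166^2 + 0.071417785^2) = 0.69203
U = k * uc = 2.58 * 0.69203
U = 1.7854

1.7854


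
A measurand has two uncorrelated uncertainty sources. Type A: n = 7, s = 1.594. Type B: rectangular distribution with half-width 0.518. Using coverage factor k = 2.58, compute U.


u_A = s / sqrt(n) = 1.594 / sqrt(7) = 0.60247537
u_B = half_width / sqrt(3) = 0.518 / sqrt(3) = 0.29906744
uc = sqrt(u_A^2 + u_B^2) = sqrt(0.60247537^2 + 0.29906744^2) = 0.67262018
U = k * uc = 2.58 * 0.67262018
U = 1.7354

1.7354


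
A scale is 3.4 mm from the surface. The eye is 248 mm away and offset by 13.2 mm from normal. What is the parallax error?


error = h * offset / d
= 3.4 * 13.2 / 248
= 0.1810

0.1810


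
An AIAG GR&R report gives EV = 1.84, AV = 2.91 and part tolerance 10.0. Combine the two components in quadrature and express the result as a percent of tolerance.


GRR = sqrt(EV^2 + AV^2) = sqrt(1.84^2 + 2.91^2) = 3.4429203
%GRR = GRR / tol * 100 = 3.4429203 / 10.0 * 100
%GRR = 34.4292

34.4292


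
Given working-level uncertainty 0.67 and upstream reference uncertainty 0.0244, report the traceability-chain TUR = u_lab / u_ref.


TUR = u_lab / u_ref
= 0.67 / 0.0244
= 27.4590

27.4590


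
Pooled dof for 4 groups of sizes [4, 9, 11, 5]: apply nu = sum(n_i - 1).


nu = sum_i (n_i - 1)
nu = ((4 - 1) + (9 - 1) + (11 - 1) + (5 - 1))
nu = 3 + 8 + 10 + 4
nu = 25

25


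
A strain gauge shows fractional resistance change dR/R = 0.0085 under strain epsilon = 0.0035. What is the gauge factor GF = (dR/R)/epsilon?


GF = (dR/R) / epsilon
= 0.0085 / 0.0035
= 2.4286

2.4286


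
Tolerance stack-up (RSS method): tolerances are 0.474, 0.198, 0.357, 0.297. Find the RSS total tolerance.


RSS = sqrt(0.474^2 + 0.198^2 + 0.357^2 + 0.297^2)
= sqrt(0.479538)
= 0.6925

0.6925


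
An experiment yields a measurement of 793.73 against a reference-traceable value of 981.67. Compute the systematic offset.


Systematic error = measured - true
= 793.73 - 981.67
= -187.9400

-187.9400


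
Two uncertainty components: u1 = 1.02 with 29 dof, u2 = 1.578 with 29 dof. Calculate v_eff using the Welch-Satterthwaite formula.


uc = sqrt(u1^2 + u2^2) = sqrt(1.02^2 + 1.578^2) = 1.8789582
v_eff = uc^4 / (u1^4/v1 + u2^4/v2)
= 1.8789582^4 / (1.02^4/29 + 1.578^4/29)
= 12.464317 / 0.25113622
v_eff = 49.6317

49.6317


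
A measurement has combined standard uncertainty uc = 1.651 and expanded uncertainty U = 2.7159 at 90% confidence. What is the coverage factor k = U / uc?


k = U / uc
k = 2.7159 / 1.651
k = 1.645

1.645


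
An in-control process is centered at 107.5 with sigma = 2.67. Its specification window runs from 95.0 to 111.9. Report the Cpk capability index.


Cpu = (USL - mean) / (3*sigma) = (111.9 - 107.5) / (3*2.67) = 0.5493
Cpl = (mean - LSL) / (3*sigma) = (107.5 - 95.0) / (3*2.67) = 1.5605
Cpk = min(Cpu, Cpl) = 0.5493

0.5493


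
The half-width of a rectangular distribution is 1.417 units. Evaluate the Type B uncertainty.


u_B = half_width / sqrt(3)
u_B = 1.417 / 1.7320508
u_B = 0.8181

0.8181


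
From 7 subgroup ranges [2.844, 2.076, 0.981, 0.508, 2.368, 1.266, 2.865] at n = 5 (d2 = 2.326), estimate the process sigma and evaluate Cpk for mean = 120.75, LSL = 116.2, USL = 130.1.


R_bar = (2.844 + 2.076 + 0.981 + 0.508 + 2.368 + 1.266 + 2.865) / 7 = 1.844
sigma = R_bar / d2 = 1.844 / 2.326 = 0.7927773
Cp = (USL - LSL)/(6*sigma) = (130.1 - 116.2)/(6*0.7927773) = 2.9222
Cpu = (130.1 - 120.75)/(3*0.7927773) = 3.9313
Cpl = (120.75 - 116.2)/(3*0.7927773) = 1.9131
Cpk = min(Cpu, Cpl) = 1.9131

1.9131


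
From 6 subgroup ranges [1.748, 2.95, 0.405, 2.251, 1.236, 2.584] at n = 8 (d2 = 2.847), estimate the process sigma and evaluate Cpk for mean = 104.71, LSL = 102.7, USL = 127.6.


R_bar = (1.748 + 2.95 + 0.405 + 2.251 + 1.236 + 2.584) / 6 = 1.8623333
sigma = R_bar / d2 = 1.8623333 / 2.847 = 0.65413885
Cp = (USL - LSL)/(6*sigma) = (127.6 - 102.7)/(6*0.65413885) = 6.3442
Cpu = (127.6 - 104.71)/(3*0.65413885) = 11.6642
Cpl = (104.71 - 102.7)/(3*0.65413885) = 1.0242
Cpk = min(Cpu, Cpl) = 1.0242

1.0242


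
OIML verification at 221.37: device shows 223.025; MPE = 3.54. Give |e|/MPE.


e = indication - reference = 223.025 - 221.37 = 1.6550
|e| = 1.6550
ratio = |e| / MPE = 1.6550 / 3.54
ratio = 0.4675

0.4675


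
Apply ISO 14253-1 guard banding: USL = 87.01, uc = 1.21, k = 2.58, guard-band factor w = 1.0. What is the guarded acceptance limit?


U = k * uc = 2.58 * 1.21 = 3.1218
guard band g = w * U = 1.0 * 3.1218 = 3.1218
AL = USL - g = 87.01 - 3.1218
AL = 83.8882

83.8882


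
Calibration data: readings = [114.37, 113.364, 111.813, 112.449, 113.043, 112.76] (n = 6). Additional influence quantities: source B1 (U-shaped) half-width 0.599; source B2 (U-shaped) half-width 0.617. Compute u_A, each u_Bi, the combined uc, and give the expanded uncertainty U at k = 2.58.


mean = (114.37 + 113.364 + 111.813 + 112.449 + 113.043 + 112.76) / 6 = 112.9665
s = sqrt(sum((x - mean)^2)/(n-1)) = 0.8688707
u_A = s / sqrt(n) = 0.8688707 / sqrt(6) = 0.35471498
u_B1 = 0.599 / sqrt(2) = 0.42355696
u_B2 = 0.617 / sqrt(2) = 0.43628488
uc = sqrt(0.35471498^2 + 0.42355696^2 + 0.43628488^2) = 0.7039657
U = k * uc = 2.58 * 0.7039657
U = 1.8162

1.8162


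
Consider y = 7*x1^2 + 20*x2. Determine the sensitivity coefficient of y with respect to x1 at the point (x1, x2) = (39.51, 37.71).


y = 7*x1^2 + 20*x2
dy/dx1 = 2*7*x1
Evaluate at x1 = 39.51: c1 = 14 * 39.51
c1 = 553.1400

553.1400


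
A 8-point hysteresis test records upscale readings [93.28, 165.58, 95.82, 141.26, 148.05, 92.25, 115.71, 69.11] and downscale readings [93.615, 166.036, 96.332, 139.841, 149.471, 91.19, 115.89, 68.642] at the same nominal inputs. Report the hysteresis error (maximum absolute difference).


|93.28 - 93.615| = 0.3350
|165.58 - 166.036| = 0.4560
|95.82 - 96.332| = 0.5120
|141.26 - 139.841| = 1.4190
|148.05 - 149.471| = 1.4210
|92.25 - 91.19| = 1.0600
|115.71 - 115.89| = 0.1800
|69.11 - 68.642| = 0.4680
hysteresis = max(diffs) = 1.4210

1.4210


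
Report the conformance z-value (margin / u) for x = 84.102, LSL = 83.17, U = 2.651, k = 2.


u = U / k = 2.651 / 2 = 1.3255
margin = |LSL - x| = |83.17 - 84.102| = 0.932
z = margin / u = 0.932 / 1.3255
z = 0.7031

0.7031


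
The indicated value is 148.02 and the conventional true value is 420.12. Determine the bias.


Systematic error = measured - true
= 148.02 - 420.12
= -272.1000

-272.1000


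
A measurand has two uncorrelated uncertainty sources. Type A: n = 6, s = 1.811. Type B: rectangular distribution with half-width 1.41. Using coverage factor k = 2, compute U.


u_A = s / sqrt(n) = 1.811 / sqrt(6) = 0.73933765
u_B = half_width / sqrt(3) = 1.41 / sqrt(3) = 0.81406388
uc = sqrt(u_A^2 + u_B^2) = sqrt(0.73933765^2 + 0.81406388^2) = 1.0996909
U = k * uc = 2 * 1.0996909
U = 2.1994

2.1994


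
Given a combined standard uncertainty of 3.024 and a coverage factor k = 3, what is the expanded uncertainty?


U = k * uc
U = 3 * 3.024
U = 9.0720

9.0720


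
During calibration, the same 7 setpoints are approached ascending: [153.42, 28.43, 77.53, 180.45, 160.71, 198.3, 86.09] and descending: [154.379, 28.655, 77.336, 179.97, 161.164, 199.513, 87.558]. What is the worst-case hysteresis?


|153.42 - 154.379| = 0.9590
|28.43 - 28.655| = 0.2250
|77.53 - 77.336| = 0.1940
|180.45 - 179.97| = 0.4800
|160.71 - 161.164| = 0.4540
|198.3 - 199.513| = 1.2130
|86.09 - 87.558| = 1.4680
hysteresis = max(diffs) = 1.4680

1.4680


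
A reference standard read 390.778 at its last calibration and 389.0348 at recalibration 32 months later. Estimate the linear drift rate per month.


rate = (v2 - v1) / months
= (389.0348 - 390.778) / 32
= -1.7432 / 32
= -0.0545

-0.0545


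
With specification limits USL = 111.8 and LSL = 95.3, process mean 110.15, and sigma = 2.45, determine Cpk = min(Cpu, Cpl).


Cpu = (USL - mean) / (3*sigma) = (111.8 - 110.15) / (3*2.45) = 0.2245
Cpl = (mean - LSL) / (3*sigma) = (110.15 - 95.3) / (3*2.45) = 2.0204
Cpk = min(Cpu, Cpl) = 0.2245

0.2245


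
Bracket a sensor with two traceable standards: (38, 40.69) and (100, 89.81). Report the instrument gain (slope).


slope = (y2 - y1) / (x2 - x1)
= (89.81 - 40.69) / (100 - 38)
= 49.1200 / 62
= 0.7923

0.7923


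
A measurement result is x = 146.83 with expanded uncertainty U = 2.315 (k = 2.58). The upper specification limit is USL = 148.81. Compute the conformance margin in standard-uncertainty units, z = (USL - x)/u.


u = U / k = 2.315 / 2.58 = 0.89728682
margin = |USL - x| = |148.81 - 146.83| = 1.98
z = margin / u = 1.98 / 0.89728682
z = 2.2067

2.2067


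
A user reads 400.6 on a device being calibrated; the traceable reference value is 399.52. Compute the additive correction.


Correction = standard - reading
= 399.52 - 400.6
= -1.0800

-1.0800


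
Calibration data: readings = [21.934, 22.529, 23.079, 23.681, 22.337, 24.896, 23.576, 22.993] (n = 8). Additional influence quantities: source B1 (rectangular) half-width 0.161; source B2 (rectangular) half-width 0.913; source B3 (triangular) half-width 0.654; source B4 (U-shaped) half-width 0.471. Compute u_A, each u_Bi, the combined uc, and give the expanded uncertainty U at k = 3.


mean = (21.934 + 22.529 + 23.079 + 23.681 + 22.337 + 24.896 + 23.576 + 22.993) / 8 = 23.128125
s = sqrt(sum((x - mean)^2)/(n-1)) = 0.93067417
u_A = s / sqrt(n) = 0.93067417 / sqrt(8) = 0.32904301
u_B1 = 0.161 / sqrt(3) = 0.092953393
u_B2 = 0.913 / sqrt(3) = 0.5271208
u_B3 = 0.654 / sqrt(6) = 0.26699438
u_B4 = 0.471 / sqrt(2) = 0.33304729
uc = sqrt(0.32904301^2 + 0.092953393^2 + 0.5271208^2 + 0.26699438^2 + 0.33304729^2) = 0.75958704
U = k * uc = 3 * 0.75958704
U = 2.2788

2.2788


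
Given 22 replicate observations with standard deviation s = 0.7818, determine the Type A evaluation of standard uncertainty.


u_A = s / sqrt(n)
u_A = 0.7818 / sqrt(22)
u_A = 0.7818 / 4.6904158
u_A = 0.1667

0.1667


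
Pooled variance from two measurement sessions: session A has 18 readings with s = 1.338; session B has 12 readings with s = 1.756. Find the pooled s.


s_p = sqrt(((n1-1)*s1^2 + (n2-1)*s2^2) / (n1+n2-2))
numerator = (18-1)*1.338^2 + (12-1)*1.756^2 = 30.434148 + 33.918896 = 64.353044
denominator = 18 + 12 - 2 = 28
s_p^2 = 64.353044 / 28 = 2.298323
s_p = sqrt(2.298323) = 1.5160

1.5160


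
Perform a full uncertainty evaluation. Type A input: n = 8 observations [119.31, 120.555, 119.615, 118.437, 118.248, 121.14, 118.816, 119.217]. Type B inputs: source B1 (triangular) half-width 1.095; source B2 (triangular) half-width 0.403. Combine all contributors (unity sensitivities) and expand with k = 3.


mean = (119.31 + 120.555 + 119.615 + 118.437 + 118.248 + 121.14 + 118.816 + 119.217) / 8 = 119.41725
s = sqrt(sum((x - mean)^2)/(n-1)) = 1.0030374
u_A = s / sqrt(n) = 1.0030374 / sqrt(8) = 0.35462727
u_B1 = 1.095 / sqrt(6) = 0.44703188
u_B2 = 0.403 / sqrt(6) = 0.16452406
uc = sqrt(0.35462727^2 + 0.44703188^2 + 0.16452406^2) = 0.59385703
U = k * uc = 3 * 0.59385703
U = 1.7816

1.7816


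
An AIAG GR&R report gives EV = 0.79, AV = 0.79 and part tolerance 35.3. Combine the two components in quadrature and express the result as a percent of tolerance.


GRR = sqrt(EV^2 + AV^2) = sqrt(0.79^2 + 0.79^2) = 1.1172287
%GRR = GRR / tol * 100 = 1.1172287 / 35.3 * 100
%GRR = 3.1650

3.1650


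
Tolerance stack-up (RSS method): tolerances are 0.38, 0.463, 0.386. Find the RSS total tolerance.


RSS = sqrt(0.38^2 + 0.463^2 + 0.386^2)
= sqrt(0.507765)
= 0.7126

0.7126


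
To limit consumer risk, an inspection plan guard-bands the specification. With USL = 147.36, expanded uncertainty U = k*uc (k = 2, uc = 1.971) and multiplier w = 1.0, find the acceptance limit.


U = k * uc = 2 * 1.971 = 3.942
guard band g = w * U = 1.0 * 3.942 = 3.942
AL = USL - g = 147.36 - 3.942
AL = 143.4180

143.4180


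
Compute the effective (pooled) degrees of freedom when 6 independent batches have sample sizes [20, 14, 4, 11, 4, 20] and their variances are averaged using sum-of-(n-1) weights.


nu = sum_i (n_i - 1)
nu = ((20 - 1) + (14 - 1) + (4 - 1) + (11 - 1) + (4 - 1) + (20 - 1))
nu = 19 + 13 + 3 + 10 + 3 + 19
nu = 67

67


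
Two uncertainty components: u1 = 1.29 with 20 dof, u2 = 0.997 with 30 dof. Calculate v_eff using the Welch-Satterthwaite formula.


uc = sqrt(u1^2 + u2^2) = sqrt(1.29^2 + 0.997^2) = 1.6303708
v_eff = uc^4 / (u1^4/v1 + u2^4/v2)
= 1.6303708^4 / (1.29^4/20 + 0.997^4/30)
= 7.0655432 / 0.17139657
v_eff = 41.2234

41.2234


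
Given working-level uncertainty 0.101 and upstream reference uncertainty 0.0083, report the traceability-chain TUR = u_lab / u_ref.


TUR = u_lab / u_ref
= 0.101 / 0.0083
= 12.1687

12.1687


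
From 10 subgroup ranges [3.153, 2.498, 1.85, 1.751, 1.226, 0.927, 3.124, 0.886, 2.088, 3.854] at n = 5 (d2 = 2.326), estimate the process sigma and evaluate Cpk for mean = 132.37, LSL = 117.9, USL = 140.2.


R_bar = (3.153 + 2.498 + 1.85 + 1.751 + 1.226 + 0.927 + 3.124 + 0.886 + 2.088 + 3.854) / 10 = 2.1357
sigma = R_bar / d2 = 2.1357 / 2.326 = 0.91818573
Cp = (USL - LSL)/(6*sigma) = (140.2 - 117.9)/(6*0.91818573) = 4.0478
Cpu = (140.2 - 132.37)/(3*0.91818573) = 2.8426
Cpl = (132.37 - 117.9)/(3*0.91818573) = 5.2531
Cpk = min(Cpu, Cpl) = 2.8426

2.8426


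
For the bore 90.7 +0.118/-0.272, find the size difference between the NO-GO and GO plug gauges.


GO = nominal - lower_tol (smallest hole = maximum material condition)
GO = 90.7 - 0.272 = 90.428
NO-GO = nominal + upper_tol (largest hole = least material condition)
NO-GO = 90.7 + 0.118 = 90.818
spread = NO-GO - GO = 90.818 - 90.428 = 0.3900

0.3900


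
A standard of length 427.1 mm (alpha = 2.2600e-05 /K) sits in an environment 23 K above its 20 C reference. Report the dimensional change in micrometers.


dL = L * alpha * dT
= 427.1 * 2.2600e-05 * 23
= 0.2220066 mm
dL_um = 0.2220066 * 1000 = 222.0066 um

222.0066


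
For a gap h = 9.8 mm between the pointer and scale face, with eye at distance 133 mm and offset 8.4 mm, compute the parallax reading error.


error = h * offset / d
= 9.8 * 8.4 / 133
= 0.6189

0.6189


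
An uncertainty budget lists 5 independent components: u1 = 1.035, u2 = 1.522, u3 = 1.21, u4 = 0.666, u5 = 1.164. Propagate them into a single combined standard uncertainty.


uc = sqrt(1.035^2 + 1.522^2 + 1.21^2 + 0.666^2 + 1.164^2)
uc = sqrt(6.650261)
uc = 2.5788

2.5788


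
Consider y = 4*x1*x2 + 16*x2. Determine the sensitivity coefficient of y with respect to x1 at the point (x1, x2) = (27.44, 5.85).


y = 4*x1*x2 + 16*x2
dy/dx1 = 4*x2
Evaluate at x2 = 5.85: c1 = 4 * 5.85
c1 = 23.4000

23.4000


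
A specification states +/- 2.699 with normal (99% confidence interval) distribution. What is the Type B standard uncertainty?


u_B = half_width / 2.576
u_B = 2.699 / 2.576
u_B = 1.0477

1.0477


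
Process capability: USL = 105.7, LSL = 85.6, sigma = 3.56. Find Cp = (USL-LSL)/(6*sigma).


Cp = (USL - LSL) / (6 * sigma)
= (105.7 - 85.6) / (6 * 3.56)
= 20.1000 / 21.3600
= 0.9410

0.9410


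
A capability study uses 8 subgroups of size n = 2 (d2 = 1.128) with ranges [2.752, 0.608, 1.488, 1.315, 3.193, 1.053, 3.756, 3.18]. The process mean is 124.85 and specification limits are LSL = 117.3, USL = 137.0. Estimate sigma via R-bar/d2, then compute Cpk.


R_bar = (2.752 + 0.608 + 1.488 + 1.315 + 3.193 + 1.053 + 3.756 + 3.18) / 8 = 2.168125
sigma = R_bar / d2 = 2.168125 / 1.128 = 1.9220966
Cp = (USL - LSL)/(6*sigma) = (137.0 - 117.3)/(6*1.9220966) = 1.7082
Cpu = (137.0 - 124.85)/(3*1.9220966) = 2.1071
Cpl = (124.85 - 117.3)/(3*1.9220966) = 1.3093
Cpk = min(Cpu, Cpl) = 1.3093

1.3093


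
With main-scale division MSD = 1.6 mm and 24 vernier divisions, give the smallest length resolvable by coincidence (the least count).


LC = MSD / n_div
= 1.6 / 24
= 0.0667

0.0667


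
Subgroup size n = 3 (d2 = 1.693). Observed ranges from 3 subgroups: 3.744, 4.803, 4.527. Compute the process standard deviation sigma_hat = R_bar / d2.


R_bar = (3.744 + 4.803 + 4.527) / 3
R_bar = 13.074 / 3 = 4.358
sigma_hat = R_bar / d2 = 4.358 / 1.693 = 2.5741

2.5741


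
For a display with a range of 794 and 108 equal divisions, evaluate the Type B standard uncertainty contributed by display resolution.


resolution = range / divisions
resolution = 794 / 108 = 7.3518519
u_res = resolution / (2*sqrt(3))
u_res = 7.3518519 / 3.4641016
u_res = 2.1223

2.1223


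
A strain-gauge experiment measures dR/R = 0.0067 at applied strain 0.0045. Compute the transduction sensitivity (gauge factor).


GF = (dR/R) / epsilon
= 0.0067 / 0.0045
= 1.4889

1.4889


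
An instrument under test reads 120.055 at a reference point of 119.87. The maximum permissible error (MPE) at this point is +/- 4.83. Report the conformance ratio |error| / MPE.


e = indication - reference = 120.055 - 119.87 = 0.1850
|e| = 0.1850
ratio = |e| / MPE = 0.1850 / 4.83
ratio = 0.0383

0.0383


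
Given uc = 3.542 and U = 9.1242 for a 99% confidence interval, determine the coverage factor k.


k = U / uc
k = 9.1242 / 3.542
k = 2.576

2.576


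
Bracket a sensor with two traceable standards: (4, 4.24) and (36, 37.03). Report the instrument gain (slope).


slope = (y2 - y1) / (x2 - x1)
= (37.03 - 4.24) / (36 - 4)
= 32.7900 / 32
= 1.0247

1.0247


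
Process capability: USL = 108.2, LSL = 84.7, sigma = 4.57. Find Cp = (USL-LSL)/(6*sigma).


Cp = (USL - LSL) / (6 * sigma)
= (108.2 - 84.7) / (6 * 4.57)
= 23.5000 / 27.4200
= 0.8570

0.8570


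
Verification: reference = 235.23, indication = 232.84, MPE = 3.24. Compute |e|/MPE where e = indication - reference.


e = indication - reference = 232.84 - 235.23 = -2.3900
|e| = 2.3900
ratio = |e| / MPE = 2.3900 / 3.24
ratio = 0.7377

0.7377


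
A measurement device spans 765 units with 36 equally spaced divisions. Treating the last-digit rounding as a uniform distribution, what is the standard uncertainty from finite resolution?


resolution = range / divisions
resolution = 765 / 36 = 21.25
u_res = resolution / (2*sqrt(3))
u_res = 21.25 / 3.4641016
u_res = 6.1343

6.1343


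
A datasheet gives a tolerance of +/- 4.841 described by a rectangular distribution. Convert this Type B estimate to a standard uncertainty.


u_B = half_width / sqrt(3)
u_B = 4.841 / 1.7320508
u_B = 2.7950

2.7950


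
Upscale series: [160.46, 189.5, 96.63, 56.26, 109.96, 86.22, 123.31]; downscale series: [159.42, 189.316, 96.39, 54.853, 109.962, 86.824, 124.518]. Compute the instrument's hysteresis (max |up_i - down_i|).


|160.46 - 159.42| = 1.0400
|189.5 - 189.316| = 0.1840
|96.63 - 96.39| = 0.2400
|56.26 - 54.853| = 1.4070
|109.96 - 109.962| = 0.0020
|86.22 - 86.824| = 0.6040
|123.31 - 124.518| = 1.2080
hysteresis = max(diffs) = 1.4070

1.4070


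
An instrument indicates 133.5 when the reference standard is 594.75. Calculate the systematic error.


Systematic error = measured - true
= 133.5 - 594.75
= -461.2500

-461.2500


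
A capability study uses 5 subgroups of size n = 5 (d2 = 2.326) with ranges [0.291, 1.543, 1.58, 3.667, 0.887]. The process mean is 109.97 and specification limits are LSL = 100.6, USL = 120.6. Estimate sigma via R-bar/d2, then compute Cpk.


R_bar = (0.291 + 1.543 + 1.58 + 3.667 + 0.887) / 5 = 1.5936
sigma = R_bar / d2 = 1.5936 / 2.326 = 0.68512468
Cp = (USL - LSL)/(6*sigma) = (120.6 - 100.6)/(6*0.68512468) = 4.8653
Cpu = (120.6 - 109.97)/(3*0.68512468) = 5.1718
Cpl = (109.97 - 100.6)/(3*0.68512468) = 4.5588
Cpk = min(Cpu, Cpl) = 4.5588

4.5588


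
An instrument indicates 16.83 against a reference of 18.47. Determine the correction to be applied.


Correction = standard - reading
= 18.47 - 16.83
= 1.6400

1.6400


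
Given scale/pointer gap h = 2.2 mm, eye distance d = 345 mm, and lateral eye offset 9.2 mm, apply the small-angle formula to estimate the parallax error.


error = h * offset / d
= 2.2 * 9.2 / 345
= 0.0587

0.0587


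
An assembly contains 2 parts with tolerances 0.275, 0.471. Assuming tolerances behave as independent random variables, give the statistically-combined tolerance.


RSS = sqrt(0.275^2 + 0.471^2)
= sqrt(0.297466)
= 0.5454

0.5454


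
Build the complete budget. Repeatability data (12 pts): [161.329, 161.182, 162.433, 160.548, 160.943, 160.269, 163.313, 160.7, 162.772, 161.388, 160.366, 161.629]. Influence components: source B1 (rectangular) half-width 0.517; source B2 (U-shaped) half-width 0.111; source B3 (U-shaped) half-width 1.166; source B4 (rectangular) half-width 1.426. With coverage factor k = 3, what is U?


mean = (161.329 + 161.182 + 162.433 + 160.548 + 160.943 + 160.269 + 163.313 + 160.7 + 162.772 + 161.388 + 160.366 + 161.629) / 12 = 161.406
s = sqrt(sum((x - mean)^2)/(n-1)) = 0.9763955
u_A = s / sqrt(n) = 0.9763955 / sqrt(12) = 0.2818611
u_B1 = 0.517 / sqrt(3) = 0.29849009
u_B2 = 0.111 / sqrt(2) = 0.078488853
u_B3 = 1.166 / sqrt(2) = 0.82448651
u_B4 = 1.426 / sqrt(3) = 0.82330148
uc = sqrt(0.2818611^2 + 0.29849009^2 + 0.078488853^2 + 0.82448651^2 + 0.82330148^2) = 1.2378634
U = k * uc = 3 * 1.2378634
U = 3.7136

3.7136


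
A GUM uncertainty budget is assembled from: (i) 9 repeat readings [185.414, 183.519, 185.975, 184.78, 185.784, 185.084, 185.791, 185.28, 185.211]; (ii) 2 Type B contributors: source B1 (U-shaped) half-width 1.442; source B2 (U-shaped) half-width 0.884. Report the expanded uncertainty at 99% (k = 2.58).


mean = (185.414 + 183.519 + 185.975 + 184.78 + 185.784 + 185.084 + 185.791 + 185.28 + 185.211) / 9 = 185.2042222
s = sqrt(sum((x - mean)^2)/(n-1)) = 0.7381341
u_A = s / sqrt(n) = 0.7381341 / sqrt(9) = 0.2460447
u_B1 = 1.442 / sqrt(2) = 1.019648
u_B2 = 0.884 / sqrt(2) = 0.62508239
uc = sqrt(0.2460447^2 + 1.019648^2 + 0.62508239^2) = 1.2210438
U = k * uc = 2.58 * 1.2210438
U = 3.1503

3.1503


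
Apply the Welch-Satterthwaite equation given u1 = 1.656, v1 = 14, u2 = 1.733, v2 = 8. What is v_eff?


uc = sqrt(u1^2 + u2^2) = sqrt(1.656^2 + 1.733^2) = 2.3970033
v_eff = uc^4 / (u1^4/v1 + u2^4/v2)
= 2.3970033^4 / (1.656^4/14 + 1.733^4/8)
= 33.012205 / 1.66464
v_eff = 19.8314

19.8314


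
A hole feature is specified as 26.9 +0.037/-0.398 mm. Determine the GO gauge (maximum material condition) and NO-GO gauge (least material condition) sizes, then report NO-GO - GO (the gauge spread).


GO = nominal - lower_tol (smallest hole = maximum material condition)
GO = 26.9 - 0.398 = 26.502
NO-GO = nominal + upper_tol (largest hole = least material condition)
NO-GO = 26.9 + 0.037 = 26.937
spread = NO-GO - GO = 26.937 - 26.502 = 0.4350

0.4350


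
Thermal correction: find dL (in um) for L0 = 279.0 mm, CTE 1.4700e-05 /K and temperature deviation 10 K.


dL = L * alpha * dT
= 279.0 * 1.4700e-05 * 10
= 0.0410130 mm
dL_um = 0.0410130 * 1000 = 41.0130 um

41.0130


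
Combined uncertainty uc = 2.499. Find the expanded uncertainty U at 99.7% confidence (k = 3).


U = k * uc
U = 3 * 2.499
U = 7.4970

7.4970


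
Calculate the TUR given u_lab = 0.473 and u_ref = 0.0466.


TUR = u_lab / u_ref
= 0.473 / 0.0466
= 10.1502

10.1502


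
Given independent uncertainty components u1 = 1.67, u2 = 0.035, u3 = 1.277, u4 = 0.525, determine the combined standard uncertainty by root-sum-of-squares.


uc = sqrt(1.67^2 + 0.035^2 + 1.277^2 + 0.525^2)
uc = sqrt(4.696479)
uc = 2.1671

2.1671


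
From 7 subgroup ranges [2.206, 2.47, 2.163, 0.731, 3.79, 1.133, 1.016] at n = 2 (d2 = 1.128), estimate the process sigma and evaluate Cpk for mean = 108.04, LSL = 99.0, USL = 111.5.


R_bar = (2.206 + 2.47 + 2.163 + 0.731 + 3.79 + 1.133 + 1.016) / 7 = 1.9298571
sigma = R_bar / d2 = 1.9298571 / 1.128 = 1.7108662
Cp = (USL - LSL)/(6*sigma) = (111.5 - 99.0)/(6*1.7108662) = 1.2177
Cpu = (111.5 - 108.04)/(3*1.7108662) = 0.6741
Cpl = (108.04 - 99.0)/(3*1.7108662) = 1.7613
Cpk = min(Cpu, Cpl) = 0.6741

0.6741


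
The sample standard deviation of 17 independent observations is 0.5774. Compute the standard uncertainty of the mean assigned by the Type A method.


u_A = s / sqrt(n)
u_A = 0.5774 / sqrt(17)
u_A = 0.5774 / 4.1231056
u_A = 0.1400

0.1400


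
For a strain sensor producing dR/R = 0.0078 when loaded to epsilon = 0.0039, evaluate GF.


GF = (dR/R) / epsilon
= 0.0078 / 0.0039
= 2.0000

2.0000


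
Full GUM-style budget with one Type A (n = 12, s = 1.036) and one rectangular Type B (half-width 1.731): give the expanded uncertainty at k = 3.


u_A = s / sqrt(n) = 1.036 / sqrt(12) = 0.29906744
u_B = half_width / sqrt(3) = 1.731 / sqrt(3) = 0.99939332
uc = sqrt(u_A^2 + u_B^2) = sqrt(0.29906744^2 + 0.99939332^2) = 1.0431818
U = k * uc = 3 * 1.0431818
U = 3.1295

3.1295


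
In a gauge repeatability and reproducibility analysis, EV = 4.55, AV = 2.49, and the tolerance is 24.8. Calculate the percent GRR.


GRR = sqrt(EV^2 + AV^2) = sqrt(4.55^2 + 2.49^2) = 5.1867716
%GRR = GRR / tol * 100 = 5.1867716 / 24.8 * 100
%GRR = 20.9144

20.9144


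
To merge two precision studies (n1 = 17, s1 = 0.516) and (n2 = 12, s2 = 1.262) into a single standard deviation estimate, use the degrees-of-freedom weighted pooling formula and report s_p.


s_p = sqrt(((n1-1)*s1^2 + (n2-1)*s2^2) / (n1+n2-2))
numerator = (17-1)*0.516^2 + (12-1)*1.262^2 = 4.260096 + 17.519084 = 21.77918
denominator = 17 + 12 - 2 = 27
s_p^2 = 21.77918 / 27 = 0.8066363
s_p = sqrt(0.8066363) = 0.8981

0.8981


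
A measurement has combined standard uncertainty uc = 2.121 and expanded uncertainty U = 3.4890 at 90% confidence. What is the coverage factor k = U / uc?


k = U / uc
k = 3.4890 / 2.121
k = 1.645

1.645


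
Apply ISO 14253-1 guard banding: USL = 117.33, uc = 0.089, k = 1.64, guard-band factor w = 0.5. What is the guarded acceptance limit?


U = k * uc = 1.64 * 0.089 = 0.14596
guard band g = w * U = 0.5 * 0.14596 = 0.07298
AL = USL - g = 117.33 - 0.07298
AL = 117.2570

117.2570


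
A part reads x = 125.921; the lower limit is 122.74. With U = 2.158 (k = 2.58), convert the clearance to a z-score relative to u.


u = U / k = 2.158 / 2.58 = 0.83643411
margin = |LSL - x| = |122.74 - 125.921| = 3.181
z = margin / u = 3.181 / 0.83643411
z = 3.8030

3.8030


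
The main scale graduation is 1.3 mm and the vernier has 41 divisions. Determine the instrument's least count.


LC = MSD / n_div
= 1.3 / 41
= 0.0317

0.0317


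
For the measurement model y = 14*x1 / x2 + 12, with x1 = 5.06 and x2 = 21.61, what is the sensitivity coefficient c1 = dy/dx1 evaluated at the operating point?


y = 14*x1 / x2 + 12
dy/dx1 = 14/x2
Evaluate at x2 = 21.61: c1 = 14 / 21.61
c1 = 0.6478

0.6478


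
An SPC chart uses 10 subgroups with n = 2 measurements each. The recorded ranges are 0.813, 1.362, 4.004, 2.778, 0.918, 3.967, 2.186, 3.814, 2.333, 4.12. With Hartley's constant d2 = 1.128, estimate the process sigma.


R_bar = (0.813 + 1.362 + 4.004 + 2.778 + 0.918 + 3.967 + 2.186 + 3.814 + 2.333 + 4.12) / 10
R_bar = 26.295 / 10 = 2.6295
sigma_hat = R_bar / d2 = 2.6295 / 1.128 = 2.3311

2.3311


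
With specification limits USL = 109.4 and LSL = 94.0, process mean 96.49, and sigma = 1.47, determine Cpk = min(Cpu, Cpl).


Cpu = (USL - mean) / (3*sigma) = (109.4 - 96.49) / (3*1.47) = 2.9274
Cpl = (mean - LSL) / (3*sigma) = (96.49 - 94.0) / (3*1.47) = 0.5646
Cpk = min(Cpu, Cpl) = 0.5646

0.5646


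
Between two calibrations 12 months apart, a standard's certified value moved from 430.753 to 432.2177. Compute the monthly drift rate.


rate = (v2 - v1) / months
= (432.2177 - 430.753) / 12
= 1.4647 / 12
= 0.1221

0.1221


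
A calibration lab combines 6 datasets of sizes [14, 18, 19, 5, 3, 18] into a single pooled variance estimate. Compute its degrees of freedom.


nu = sum_i (n_i - 1)
nu = ((14 - 1) + (18 - 1) + (19 - 1) + (5 - 1) + (3 - 1) + (18 - 1))
nu = 13 + 17 + 18 + 4 + 2 + 17
nu = 71

71


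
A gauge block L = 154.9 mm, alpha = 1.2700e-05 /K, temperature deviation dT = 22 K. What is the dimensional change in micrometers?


dL = L * alpha * dT
= 154.9 * 1.2700e-05 * 22
= 0.0432791 mm
dL_um = 0.0432791 * 1000 = 43.2791 um

43.2791


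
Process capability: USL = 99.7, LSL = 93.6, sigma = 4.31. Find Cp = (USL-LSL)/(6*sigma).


Cp = (USL - LSL) / (6 * sigma)
= (99.7 - 93.6) / (6 * 4.31)
= 6.1000 / 25.8600
= 0.2359

0.2359


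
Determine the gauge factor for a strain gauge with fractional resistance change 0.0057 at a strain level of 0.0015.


GF = (dR/R) / epsilon
= 0.0057 / 0.0015
= 3.8000

3.8000


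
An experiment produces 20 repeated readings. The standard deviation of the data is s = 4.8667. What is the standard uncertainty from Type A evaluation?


u_A = s / sqrt(n)
u_A = 4.8667 / sqrt(20)
u_A = 4.8667 / 4.472136
u_A = 1.0882

1.0882


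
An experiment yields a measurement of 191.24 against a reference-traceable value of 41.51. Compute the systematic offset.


Systematic error = measured - true
= 191.24 - 41.51
= 149.7300

149.7300


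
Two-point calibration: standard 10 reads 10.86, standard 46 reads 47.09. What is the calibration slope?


slope = (y2 - y1) / (x2 - x1)
= (47.09 - 10.86) / (46 - 10)
= 36.2300 / 36
= 1.0064

1.0064


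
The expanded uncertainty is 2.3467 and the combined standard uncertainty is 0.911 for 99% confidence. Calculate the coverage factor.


k = U / uc
k = 2.3467 / 0.911
k = 2.576

2.576


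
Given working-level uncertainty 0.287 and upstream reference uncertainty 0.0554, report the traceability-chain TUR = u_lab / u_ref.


TUR = u_lab / u_ref
= 0.287 / 0.0554
= 5.1805

5.1805


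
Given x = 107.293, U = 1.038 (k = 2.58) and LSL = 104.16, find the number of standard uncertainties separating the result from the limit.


u = U / k = 1.038 / 2.58 = 0.40232558
margin = |LSL - x| = |104.16 - 107.293| = 3.133
z = margin / u = 3.133 / 0.40232558
z = 7.7872

7.7872


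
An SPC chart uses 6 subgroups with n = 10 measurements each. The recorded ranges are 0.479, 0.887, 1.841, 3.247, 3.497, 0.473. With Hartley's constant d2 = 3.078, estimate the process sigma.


R_bar = (0.479 + 0.887 + 1.841 + 3.247 + 3.497 + 0.473) / 6
R_bar = 10.424 / 6 = 1.7373333
sigma_hat = R_bar / d2 = 1.7373333 / 3.078 = 0.5644

0.5644


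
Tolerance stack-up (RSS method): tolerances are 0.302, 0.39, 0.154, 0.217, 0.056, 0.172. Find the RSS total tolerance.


RSS = sqrt(0.302^2 + 0.39^2 + 0.154^2 + 0.217^2 + 0.056^2 + 0.172^2)
= sqrt(0.346829)
= 0.5889

0.5889


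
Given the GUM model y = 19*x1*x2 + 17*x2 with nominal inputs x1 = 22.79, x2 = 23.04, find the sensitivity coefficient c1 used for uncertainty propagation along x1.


y = 19*x1*x2 + 17*x2
dy/dx1 = 19*x2
Evaluate at x2 = 23.04: c1 = 19 * 23.04
c1 = 437.7600

437.7600


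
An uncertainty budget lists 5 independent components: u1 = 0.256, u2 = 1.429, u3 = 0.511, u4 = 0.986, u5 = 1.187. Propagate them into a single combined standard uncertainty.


uc = sqrt(0.256^2 + 1.429^2 + 0.511^2 + 0.986^2 + 1.187^2)
uc = sqrt(4.749863)
uc = 2.1794

2.1794


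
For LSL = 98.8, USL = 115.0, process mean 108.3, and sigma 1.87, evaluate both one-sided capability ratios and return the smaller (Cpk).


Cpu = (USL - mean) / (3*sigma) = (115.0 - 108.3) / (3*1.87) = 1.1943
Cpl = (mean - LSL) / (3*sigma) = (108.3 - 98.8) / (3*1.87) = 1.6934
Cpk = min(Cpu, Cpl) = 1.1943

1.1943


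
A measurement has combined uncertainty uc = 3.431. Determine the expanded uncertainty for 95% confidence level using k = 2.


U = k * uc
U = 2 * 3.431
U = 6.8620

6.8620


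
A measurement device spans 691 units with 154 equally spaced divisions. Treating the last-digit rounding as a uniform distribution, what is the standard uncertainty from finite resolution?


resolution = range / divisions
resolution = 691 / 154 = 4.487013
u_res = resolution / (2*sqrt(3))
u_res = 4.487013 / 3.4641016
u_res = 1.2953

1.2953


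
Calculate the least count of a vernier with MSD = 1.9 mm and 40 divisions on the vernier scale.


LC = MSD / n_div
= 1.9 / 40
= 0.0475

0.0475


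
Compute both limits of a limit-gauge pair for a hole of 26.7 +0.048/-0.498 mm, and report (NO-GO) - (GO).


GO = nominal - lower_tol (smallest hole = maximum material condition)
GO = 26.7 - 0.498 = 26.202
NO-GO = nominal + upper_tol (largest hole = least material condition)
NO-GO = 26.7 + 0.048 = 26.748
spread = NO-GO - GO = 26.748 - 26.202 = 0.5460

0.5460


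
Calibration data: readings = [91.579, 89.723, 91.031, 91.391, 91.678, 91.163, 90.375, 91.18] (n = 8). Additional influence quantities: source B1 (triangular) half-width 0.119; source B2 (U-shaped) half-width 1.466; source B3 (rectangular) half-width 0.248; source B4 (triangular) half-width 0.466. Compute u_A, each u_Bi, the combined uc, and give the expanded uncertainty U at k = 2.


mean = (91.579 + 89.723 + 91.031 + 91.391 + 91.678 + 91.163 + 90.375 + 91.18) / 8 = 91.015
s = sqrt(sum((x - mean)^2)/(n-1)) = 0.65762451
u_A = s / sqrt(n) = 0.65762451 / sqrt(8) = 0.23250538
u_B1 = 0.119 / sqrt(6) = 0.048581547
u_B2 = 1.466 / sqrt(2) = 1.0366185
u_B3 = 0.248 / sqrt(3) = 0.14318287
u_B4 = 0.466 / sqrt(6) = 0.1902437
uc = sqrt(0.23250538^2 + 0.048581547^2 + 1.0366185^2 + 0.14318287^2 + 0.1902437^2) = 1.0898123
U = k * uc = 2 * 1.0898123
U = 2.1796

2.1796


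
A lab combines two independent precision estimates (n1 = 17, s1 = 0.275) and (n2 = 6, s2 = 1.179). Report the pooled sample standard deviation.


s_p = sqrt(((n1-1)*s1^2 + (n2-1)*s2^2) / (n1+n2-2))
numerator = (17-1)*0.275^2 + (6-1)*1.179^2 = 1.21 + 6.950205 = 8.160205
denominator = 17 + 6 - 2 = 21
s_p^2 = 8.160205 / 21 = 0.38858119
s_p = sqrt(0.38858119) = 0.6234

0.6234


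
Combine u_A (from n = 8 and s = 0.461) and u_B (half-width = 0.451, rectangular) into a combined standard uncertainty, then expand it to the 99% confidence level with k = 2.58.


u_A = s / sqrt(n) = 0.461 / sqrt(8) = 0.16298811
u_B = half_width / sqrt(3) = 0.451 / sqrt(3) = 0.26038497
uc = sqrt(u_A^2 + u_B^2) = sqrt(0.16298811^2 + 0.26038497^2) = 0.30718961
U = k * uc = 2.58 * 0.30718961
U = 0.7925

0.7925


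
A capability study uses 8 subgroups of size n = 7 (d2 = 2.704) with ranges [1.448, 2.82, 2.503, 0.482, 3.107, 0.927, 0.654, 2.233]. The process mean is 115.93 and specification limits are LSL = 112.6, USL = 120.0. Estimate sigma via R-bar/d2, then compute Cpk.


R_bar = (1.448 + 2.82 + 2.503 + 0.482 + 3.107 + 0.927 + 0.654 + 2.233) / 8 = 1.77175
sigma = R_bar / d2 = 1.77175 / 2.704 = 0.65523299
Cp = (USL - LSL)/(6*sigma) = (120.0 - 112.6)/(6*0.65523299) = 1.8823
Cpu = (120.0 - 115.93)/(3*0.65523299) = 2.0705
Cpl = (115.93 - 112.6)/(3*0.65523299) = 1.6941
Cpk = min(Cpu, Cpl) = 1.6941

1.6941


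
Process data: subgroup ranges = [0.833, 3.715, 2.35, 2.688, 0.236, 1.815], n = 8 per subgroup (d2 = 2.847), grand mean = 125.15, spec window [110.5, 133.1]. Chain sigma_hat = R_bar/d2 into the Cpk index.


R_bar = (0.833 + 3.715 + 2.35 + 2.688 + 0.236 + 1.815) / 6 = 1.9395
sigma = R_bar / d2 = 1.9395 / 2.847 = 0.68124341
Cp = (USL - LSL)/(6*sigma) = (133.1 - 110.5)/(6*0.68124341) = 5.5291
Cpu = (133.1 - 125.15)/(3*0.68124341) = 3.8899
Cpl = (125.15 - 110.5)/(3*0.68124341) = 7.1683
Cpk = min(Cpu, Cpl) = 3.8899

3.8899


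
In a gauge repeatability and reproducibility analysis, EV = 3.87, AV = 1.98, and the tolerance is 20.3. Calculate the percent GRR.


GRR = sqrt(EV^2 + AV^2) = sqrt(3.87^2 + 1.98^2) = 4.3471025
%GRR = GRR / tol * 100 = 4.3471025 / 20.3 * 100
%GRR = 21.4143

21.4143


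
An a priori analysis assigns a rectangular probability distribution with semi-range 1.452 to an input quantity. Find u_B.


u_B = half_width / sqrt(3)
u_B = 1.452 / 1.7320508
u_B = 0.8383

0.8383


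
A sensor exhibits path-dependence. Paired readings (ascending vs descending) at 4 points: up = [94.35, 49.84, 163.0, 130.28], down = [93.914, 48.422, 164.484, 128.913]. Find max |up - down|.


|94.35 - 93.914| = 0.4360
|49.84 - 48.422| = 1.4180
|163.0 - 164.484| = 1.4840
|130.28 - 128.913| = 1.3670
hysteresis = max(diffs) = 1.4840

1.4840


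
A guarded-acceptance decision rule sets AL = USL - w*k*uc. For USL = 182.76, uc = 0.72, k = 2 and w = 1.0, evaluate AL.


U = k * uc = 2 * 0.72 = 1.44
guard band g = w * U = 1.0 * 1.44 = 1.44
AL = USL - g = 182.76 - 1.44
AL = 181.3200

181.3200


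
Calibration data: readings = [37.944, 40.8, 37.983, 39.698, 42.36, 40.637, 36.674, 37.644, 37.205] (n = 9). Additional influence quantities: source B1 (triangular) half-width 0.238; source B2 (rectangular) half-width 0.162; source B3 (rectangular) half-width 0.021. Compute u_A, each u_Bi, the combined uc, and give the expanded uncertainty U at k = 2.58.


mean = (37.944 + 40.8 + 37.983 + 39.698 + 42.36 + 40.637 + 36.674 + 37.644 + 37.205) / 9 = 38.99388889
s = sqrt(sum((x - mean)^2)/(n-1)) = 1.9466863
u_A = s / sqrt(n) = 1.9466863 / sqrt(9) = 0.64889543
u_B1 = 0.238 / sqrt(6) = 0.097163093
u_B2 = 0.162 / sqrt(3) = 0.093530744
u_B3 = 0.021 / sqrt(3) = 0.012124356
uc = sqrt(0.64889543^2 + 0.097163093^2 + 0.093530744^2 + 0.012124356^2) = 0.66287325
U = k * uc = 2.58 * 0.66287325
U = 1.7102

1.7102


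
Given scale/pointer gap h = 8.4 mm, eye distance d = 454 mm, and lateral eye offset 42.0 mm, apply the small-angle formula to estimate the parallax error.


error = h * offset / d
= 8.4 * 42.0 / 454
= 0.7771

0.7771


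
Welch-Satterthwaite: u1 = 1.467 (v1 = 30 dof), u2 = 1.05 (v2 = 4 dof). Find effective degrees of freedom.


uc = sqrt(u1^2 + u2^2) = sqrt(1.467^2 + 1.05^2) = 1.8040479
v_eff = uc^4 / (u1^4/v1 + u2^4/v2)
= 1.8040479^4 / (1.467^4/30 + 1.05^4/4)
= 10.592348 / 0.45825946
v_eff = 23.1143

23.1143


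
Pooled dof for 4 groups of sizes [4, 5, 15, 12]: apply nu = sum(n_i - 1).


nu = sum_i (n_i - 1)
nu = ((4 - 1) + (5 - 1) + (15 - 1) + (12 - 1))
nu = 3 + 4 + 14 + 11
nu = 32

32


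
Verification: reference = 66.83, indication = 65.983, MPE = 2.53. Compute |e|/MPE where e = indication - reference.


e = indication - reference = 65.983 - 66.83 = -0.8470
|e| = 0.8470
ratio = |e| / MPE = 0.8470 / 2.53
ratio = 0.3348

0.3348


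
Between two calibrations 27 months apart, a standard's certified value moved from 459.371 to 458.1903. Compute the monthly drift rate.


rate = (v2 - v1) / months
= (458.1903 - 459.371) / 27
= -1.1807 / 27
= -0.0437

-0.0437


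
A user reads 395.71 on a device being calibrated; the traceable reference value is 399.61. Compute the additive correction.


Correction = standard - reading
= 399.61 - 395.71
= 3.9000

3.9000


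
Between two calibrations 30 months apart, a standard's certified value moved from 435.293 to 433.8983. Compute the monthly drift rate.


rate = (v2 - v1) / months
= (433.8983 - 435.293) / 30
= -1.3947 / 30
= -0.0465

-0.0465
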